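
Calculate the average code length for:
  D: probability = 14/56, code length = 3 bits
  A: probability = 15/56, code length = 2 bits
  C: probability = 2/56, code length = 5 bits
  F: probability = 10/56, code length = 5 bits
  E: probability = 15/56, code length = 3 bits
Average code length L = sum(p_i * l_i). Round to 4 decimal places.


Weighted contributions p_i * l_i:
  D: (14/56) * 3 = 42/56
  A: (15/56) * 2 = 30/56
  C: (2/56) * 5 = 10/56
  F: (10/56) * 5 = 50/56
  E: (15/56) * 3 = 45/56
Sum = (42 + 30 + 10 + 50 + 45)/56 = 177/56

L = 177/56 = 3.1607 bits/symbol


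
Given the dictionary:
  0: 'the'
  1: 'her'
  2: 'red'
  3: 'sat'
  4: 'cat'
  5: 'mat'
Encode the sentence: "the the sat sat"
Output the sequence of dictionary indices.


Look up each word in the dictionary:
  'the' -> 0
  'the' -> 0
  'sat' -> 3
  'sat' -> 3

Encoded: [0, 0, 3, 3]


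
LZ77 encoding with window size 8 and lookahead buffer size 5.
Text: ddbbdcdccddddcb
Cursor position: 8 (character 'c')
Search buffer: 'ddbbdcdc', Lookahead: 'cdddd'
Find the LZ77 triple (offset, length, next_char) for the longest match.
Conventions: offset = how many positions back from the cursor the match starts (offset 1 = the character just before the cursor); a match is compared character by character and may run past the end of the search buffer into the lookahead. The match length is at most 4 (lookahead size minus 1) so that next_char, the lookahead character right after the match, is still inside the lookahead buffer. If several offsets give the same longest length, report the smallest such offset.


Try each offset into the search buffer:
  offset=1 (pos 7, char 'c'): match length 1
  offset=2 (pos 6, char 'd'): match length 0
  offset=3 (pos 5, char 'c'): match length 2
  offset=4 (pos 4, char 'd'): match length 0
  offset=5 (pos 3, char 'b'): match length 0
  offset=6 (pos 2, char 'b'): match length 0
  offset=7 (pos 1, char 'd'): match length 0
  offset=8 (pos 0, char 'd'): match length 0
Longest match has length 2 at offset 3.
next_char = character at position 8 + 2 = 10 -> 'd'

Best match: offset=3, length=2 (matching 'cd' starting at position 5)
LZ77 triple: (3, 2, 'd')


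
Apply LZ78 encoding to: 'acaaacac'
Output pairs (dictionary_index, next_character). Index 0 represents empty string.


LZ78 encoding steps:
Dictionary: {0: ''}
Step 1: w='' (idx 0), next='a' -> output (0, 'a'), add 'a' as idx 1
Step 2: w='' (idx 0), next='c' -> output (0, 'c'), add 'c' as idx 2
Step 3: w='a' (idx 1), next='a' -> output (1, 'a'), add 'aa' as idx 3
Step 4: w='a' (idx 1), next='c' -> output (1, 'c'), add 'ac' as idx 4
Step 5: w='ac' (idx 4), end of input -> output (4, '')


Encoded: [(0, 'a'), (0, 'c'), (1, 'a'), (1, 'c'), (4, '')]


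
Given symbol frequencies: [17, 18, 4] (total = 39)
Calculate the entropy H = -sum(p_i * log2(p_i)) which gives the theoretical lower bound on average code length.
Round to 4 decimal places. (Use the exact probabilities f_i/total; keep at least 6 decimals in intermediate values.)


Per-symbol terms -p_i * log2(p_i) with p_i = f_i/39:
  p = 17/39 = 0.435897: log2(p) = -1.197939, -p*log2(p) = 0.522179
  p = 18/39 = 0.461538: log2(p) = -1.115477, -p*log2(p) = 0.514836
  p = 4/39 = 0.102564: log2(p) = -3.285402, -p*log2(p) = 0.336964
H = 0.522179 + 0.514836 + 0.336964 = 1.373979

H = 1.374 bits/symbol


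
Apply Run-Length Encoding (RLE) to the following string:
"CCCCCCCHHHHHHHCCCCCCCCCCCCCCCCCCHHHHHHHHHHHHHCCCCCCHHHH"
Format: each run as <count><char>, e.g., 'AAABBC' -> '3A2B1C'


Scanning runs left to right:
  i=0: run of 'C' x 7 -> '7C'
  i=7: run of 'H' x 7 -> '7H'
  i=14: run of 'C' x 18 -> '18C'
  i=32: run of 'H' x 13 -> '13H'
  i=45: run of 'C' x 6 -> '6C'
  i=51: run of 'H' x 4 -> '4H'

RLE = 7C7H18C13H6C4H


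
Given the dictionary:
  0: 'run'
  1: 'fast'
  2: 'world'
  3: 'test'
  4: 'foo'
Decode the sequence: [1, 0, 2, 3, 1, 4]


Look up each index in the dictionary:
  1 -> 'fast'
  0 -> 'run'
  2 -> 'world'
  3 -> 'test'
  1 -> 'fast'
  4 -> 'foo'

Decoded: "fast run world test fast foo"


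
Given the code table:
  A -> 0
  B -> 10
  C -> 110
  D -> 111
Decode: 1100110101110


Decoding:
110 -> C
0 -> A
110 -> C
10 -> B
111 -> D
0 -> A


Result: CACBDA


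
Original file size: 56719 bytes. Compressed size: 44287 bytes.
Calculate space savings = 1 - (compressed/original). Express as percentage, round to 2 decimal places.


ratio = compressed/original = 44287/56719 = 0.780814
savings = 1 - ratio = 1 - 0.780814 = 0.219186
as a percentage: 0.219186 * 100 = 21.92%

Space savings = 1 - 44287/56719 = 21.92%


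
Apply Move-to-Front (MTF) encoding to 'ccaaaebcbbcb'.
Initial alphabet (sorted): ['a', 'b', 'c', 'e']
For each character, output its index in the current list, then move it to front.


MTF encoding:
'c': index 2 in ['a', 'b', 'c', 'e'] -> ['c', 'a', 'b', 'e']
'c': index 0 in ['c', 'a', 'b', 'e'] -> ['c', 'a', 'b', 'e']
'a': index 1 in ['c', 'a', 'b', 'e'] -> ['a', 'c', 'b', 'e']
'a': index 0 in ['a', 'c', 'b', 'e'] -> ['a', 'c', 'b', 'e']
'a': index 0 in ['a', 'c', 'b', 'e'] -> ['a', 'c', 'b', 'e']
'e': index 3 in ['a', 'c', 'b', 'e'] -> ['e', 'a', 'c', 'b']
'b': index 3 in ['e', 'a', 'c', 'b'] -> ['b', 'e', 'a', 'c']
'c': index 3 in ['b', 'e', 'a', 'c'] -> ['c', 'b', 'e', 'a']
'b': index 1 in ['c', 'b', 'e', 'a'] -> ['b', 'c', 'e', 'a']
'b': index 0 in ['b', 'c', 'e', 'a'] -> ['b', 'c', 'e', 'a']
'c': index 1 in ['b', 'c', 'e', 'a'] -> ['c', 'b', 'e', 'a']
'b': index 1 in ['c', 'b', 'e', 'a'] -> ['b', 'c', 'e', 'a']


Output: [2, 0, 1, 0, 0, 3, 3, 3, 1, 0, 1, 1]


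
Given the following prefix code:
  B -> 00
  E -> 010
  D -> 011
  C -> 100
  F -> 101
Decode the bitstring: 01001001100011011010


Decoding step by step:
Bits 010 -> E
Bits 010 -> E
Bits 011 -> D
Bits 00 -> B
Bits 011 -> D
Bits 011 -> D
Bits 010 -> E


Decoded message: EEDBDDE


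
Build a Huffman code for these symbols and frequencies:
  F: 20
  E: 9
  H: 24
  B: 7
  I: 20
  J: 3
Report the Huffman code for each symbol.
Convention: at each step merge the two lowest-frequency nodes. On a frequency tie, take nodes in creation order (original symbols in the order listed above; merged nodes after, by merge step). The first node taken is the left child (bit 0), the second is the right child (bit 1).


Huffman tree construction:
Step 1: Merge J(3) + B(7) = 10
Step 2: Merge E(9) + (J+B)(10) = 19
Step 3: Merge (E+(J+B))(19) + F(20) = 39
Step 4: Merge I(20) + H(24) = 44
Step 5: Merge ((E+(J+B))+F)(39) + (I+H)(44) = 83
Read each symbol's code off the tree from the root (left child = 0, right child = 1).

Codes:
  F: 01 (length 2)
  E: 000 (length 3)
  H: 11 (length 2)
  B: 0011 (length 4)
  I: 10 (length 2)
  J: 0010 (length 4)
Average code length: 195/83 = 2.3494 bits/symbol


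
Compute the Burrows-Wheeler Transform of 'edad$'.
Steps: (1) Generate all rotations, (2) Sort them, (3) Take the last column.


Rotations (sorted):
  0: $edad -> last char: d
  1: ad$ed -> last char: d
  2: d$eda -> last char: a
  3: dad$e -> last char: e
  4: edad$ -> last char: $


BWT = ddae$


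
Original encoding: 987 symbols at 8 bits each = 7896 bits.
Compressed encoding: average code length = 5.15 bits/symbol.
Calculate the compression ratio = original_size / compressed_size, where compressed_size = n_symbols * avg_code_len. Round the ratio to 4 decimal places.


original_size = n_symbols * orig_bits = 987 * 8 = 7896 bits
compressed_size = n_symbols * avg_code_len = 987 * 5.15 = 5083.05 bits
ratio = original_size / compressed_size = 7896 / 5083.05 = 1.5534

Compression ratio = 1.5534


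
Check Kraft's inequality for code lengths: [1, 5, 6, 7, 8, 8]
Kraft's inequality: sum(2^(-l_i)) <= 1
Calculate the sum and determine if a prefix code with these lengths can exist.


Sum = 2^(-1) + 2^(-5) + 2^(-6) + 2^(-7) + 2^(-8) + 2^(-8)
    = 0.5 + 0.03125 + 0.015625 + 0.0078125 + 0.00390625 + 0.00390625
    = 144/256 = 0.5625
Since 0.5625 <= 1, Kraft's inequality IS satisfied.
A prefix code with these lengths CAN exist.

Kraft sum = 0.5625. Satisfied.


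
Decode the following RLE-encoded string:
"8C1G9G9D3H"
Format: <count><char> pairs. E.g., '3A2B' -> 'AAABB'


Expanding each <count><char> pair:
  8C -> 'CCCCCCCC'
  1G -> 'G'
  9G -> 'GGGGGGGGG'
  9D -> 'DDDDDDDDD'
  3H -> 'HHH'

Decoded = CCCCCCCCGGGGGGGGGGDDDDDDDDDHHH


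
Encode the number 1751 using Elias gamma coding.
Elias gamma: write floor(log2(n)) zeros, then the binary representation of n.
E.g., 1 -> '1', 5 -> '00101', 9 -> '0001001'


num_bits = floor(log2(1751)) + 1 = 11
leading_zeros = num_bits - 1 = 10
binary(1751) = 11011010111

Elias gamma(1751) = '0000000000' + '11011010111' = 000000000011011010111 (21 bits)


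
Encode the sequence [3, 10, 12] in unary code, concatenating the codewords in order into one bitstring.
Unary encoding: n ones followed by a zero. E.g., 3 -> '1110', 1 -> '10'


Encode each number as n ones followed by a terminating 0:
  3 -> 1110 (4 bits)
  10 -> 11111111110 (11 bits)
  12 -> 1111111111110 (13 bits)
Total length = 4 + 11 + 13 = 28 bits.

Unary([3, 10, 12]) = 1110111111111101111111111110 (28 bits)


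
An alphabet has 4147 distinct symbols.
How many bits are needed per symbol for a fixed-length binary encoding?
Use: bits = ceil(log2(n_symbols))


log2(4147) = 12.0179
Bracket: 2^12 = 4096 < 4147 <= 2^13 = 8192
So ceil(log2(4147)) = 13

bits = ceil(log2(4147)) = ceil(12.0179) = 13 bits


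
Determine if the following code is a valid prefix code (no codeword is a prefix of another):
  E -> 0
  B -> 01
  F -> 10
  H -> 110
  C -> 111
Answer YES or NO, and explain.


Checking each pair (does one codeword prefix another?):
  E='0' vs B='01': prefix -- VIOLATION

NO -- this is NOT a valid prefix code. E (0) is a prefix of B (01).


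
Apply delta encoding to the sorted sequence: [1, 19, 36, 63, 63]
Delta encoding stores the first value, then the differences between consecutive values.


First value: 1
Deltas:
  19 - 1 = 18
  36 - 19 = 17
  63 - 36 = 27
  63 - 63 = 0


Delta encoded: [1, 18, 17, 27, 0]


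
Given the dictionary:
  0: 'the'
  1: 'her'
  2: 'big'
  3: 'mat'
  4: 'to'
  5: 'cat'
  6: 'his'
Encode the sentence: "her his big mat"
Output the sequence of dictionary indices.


Look up each word in the dictionary:
  'her' -> 1
  'his' -> 6
  'big' -> 2
  'mat' -> 3

Encoded: [1, 6, 2, 3]


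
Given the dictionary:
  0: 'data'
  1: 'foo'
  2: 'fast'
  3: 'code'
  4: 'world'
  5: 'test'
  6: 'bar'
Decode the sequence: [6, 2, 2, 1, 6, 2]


Look up each index in the dictionary:
  6 -> 'bar'
  2 -> 'fast'
  2 -> 'fast'
  1 -> 'foo'
  6 -> 'bar'
  2 -> 'fast'

Decoded: "bar fast fast foo bar fast"


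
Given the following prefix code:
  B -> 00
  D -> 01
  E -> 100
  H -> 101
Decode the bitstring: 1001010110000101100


Decoding step by step:
Bits 100 -> E
Bits 101 -> H
Bits 01 -> D
Bits 100 -> E
Bits 00 -> B
Bits 101 -> H
Bits 100 -> E


Decoded message: EHDEBHE


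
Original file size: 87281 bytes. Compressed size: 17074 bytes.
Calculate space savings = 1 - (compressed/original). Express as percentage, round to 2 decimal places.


ratio = compressed/original = 17074/87281 = 0.195621
savings = 1 - ratio = 1 - 0.195621 = 0.804379
as a percentage: 0.804379 * 100 = 80.44%

Space savings = 1 - 17074/87281 = 80.44%


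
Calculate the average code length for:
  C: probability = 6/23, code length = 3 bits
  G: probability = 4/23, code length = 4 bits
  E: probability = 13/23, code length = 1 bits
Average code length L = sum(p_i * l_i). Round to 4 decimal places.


Weighted contributions p_i * l_i:
  C: (6/23) * 3 = 18/23
  G: (4/23) * 4 = 16/23
  E: (13/23) * 1 = 13/23
Sum = (18 + 16 + 13)/23 = 47/23

L = 47/23 = 2.0435 bits/symbol


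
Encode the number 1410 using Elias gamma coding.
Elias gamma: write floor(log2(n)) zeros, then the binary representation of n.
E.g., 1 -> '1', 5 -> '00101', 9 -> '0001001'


num_bits = floor(log2(1410)) + 1 = 11
leading_zeros = num_bits - 1 = 10
binary(1410) = 10110000010

Elias gamma(1410) = '0000000000' + '10110000010' = 000000000010110000010 (21 bits)


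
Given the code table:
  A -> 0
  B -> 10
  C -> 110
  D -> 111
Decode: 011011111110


Decoding:
0 -> A
110 -> C
111 -> D
111 -> D
10 -> B


Result: ACDDB


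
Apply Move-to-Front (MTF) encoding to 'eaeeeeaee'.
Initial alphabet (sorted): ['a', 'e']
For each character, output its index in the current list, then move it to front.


MTF encoding:
'e': index 1 in ['a', 'e'] -> ['e', 'a']
'a': index 1 in ['e', 'a'] -> ['a', 'e']
'e': index 1 in ['a', 'e'] -> ['e', 'a']
'e': index 0 in ['e', 'a'] -> ['e', 'a']
'e': index 0 in ['e', 'a'] -> ['e', 'a']
'e': index 0 in ['e', 'a'] -> ['e', 'a']
'a': index 1 in ['e', 'a'] -> ['a', 'e']
'e': index 1 in ['a', 'e'] -> ['e', 'a']
'e': index 0 in ['e', 'a'] -> ['e', 'a']


Output: [1, 1, 1, 0, 0, 0, 1, 1, 0]


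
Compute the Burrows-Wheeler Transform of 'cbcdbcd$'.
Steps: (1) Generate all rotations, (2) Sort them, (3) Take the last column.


Rotations (sorted):
  0: $cbcdbcd -> last char: d
  1: bcd$cbcd -> last char: d
  2: bcdbcd$c -> last char: c
  3: cbcdbcd$ -> last char: $
  4: cd$cbcdb -> last char: b
  5: cdbcd$cb -> last char: b
  6: d$cbcdbc -> last char: c
  7: dbcd$cbc -> last char: c


BWT = ddc$bbcc


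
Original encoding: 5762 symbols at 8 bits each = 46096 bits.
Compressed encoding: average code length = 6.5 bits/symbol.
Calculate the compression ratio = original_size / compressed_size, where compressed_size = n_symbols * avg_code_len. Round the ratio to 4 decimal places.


original_size = n_symbols * orig_bits = 5762 * 8 = 46096 bits
compressed_size = n_symbols * avg_code_len = 5762 * 6.5 = 37453.0 bits
ratio = original_size / compressed_size = 46096 / 37453.0 = 1.2308

Compression ratio = 1.2308


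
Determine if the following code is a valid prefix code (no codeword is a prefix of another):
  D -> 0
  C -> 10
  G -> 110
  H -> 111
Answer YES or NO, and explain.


Checking each pair (does one codeword prefix another?):
  D='0' vs C='10': no prefix
  D='0' vs G='110': no prefix
  D='0' vs H='111': no prefix
  C='10' vs D='0': no prefix
  C='10' vs G='110': no prefix
  C='10' vs H='111': no prefix
  G='110' vs D='0': no prefix
  G='110' vs C='10': no prefix
  G='110' vs H='111': no prefix
  H='111' vs D='0': no prefix
  H='111' vs C='10': no prefix
  H='111' vs G='110': no prefix
No violation found over all pairs.

YES -- this is a valid prefix code. No codeword is a prefix of any other codeword.


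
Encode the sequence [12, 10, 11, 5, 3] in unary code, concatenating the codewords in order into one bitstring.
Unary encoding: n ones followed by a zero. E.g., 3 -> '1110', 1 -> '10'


Encode each number as n ones followed by a terminating 0:
  12 -> 1111111111110 (13 bits)
  10 -> 11111111110 (11 bits)
  11 -> 111111111110 (12 bits)
  5 -> 111110 (6 bits)
  3 -> 1110 (4 bits)
Total length = 13 + 11 + 12 + 6 + 4 = 46 bits.

Unary([12, 10, 11, 5, 3]) = 1111111111110111111111101111111111101111101110 (46 bits)


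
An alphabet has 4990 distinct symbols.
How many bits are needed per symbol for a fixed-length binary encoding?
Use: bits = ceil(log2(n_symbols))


log2(4990) = 12.2848
Bracket: 2^12 = 4096 < 4990 <= 2^13 = 8192
So ceil(log2(4990)) = 13

bits = ceil(log2(4990)) = ceil(12.2848) = 13 bits


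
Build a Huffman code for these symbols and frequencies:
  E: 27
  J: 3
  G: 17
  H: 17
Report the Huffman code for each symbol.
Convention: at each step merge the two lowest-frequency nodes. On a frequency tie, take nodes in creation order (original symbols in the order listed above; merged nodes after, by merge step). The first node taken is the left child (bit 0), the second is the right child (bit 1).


Huffman tree construction:
Step 1: Merge J(3) + G(17) = 20
Step 2: Merge H(17) + (J+G)(20) = 37
Step 3: Merge E(27) + (H+(J+G))(37) = 64
Read each symbol's code off the tree from the root (left child = 0, right child = 1).

Codes:
  E: 0 (length 1)
  J: 110 (length 3)
  G: 111 (length 3)
  H: 10 (length 2)
Average code length: 121/64 = 1.8906 bits/symbol


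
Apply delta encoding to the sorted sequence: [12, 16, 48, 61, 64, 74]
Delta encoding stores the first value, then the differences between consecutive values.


First value: 12
Deltas:
  16 - 12 = 4
  48 - 16 = 32
  61 - 48 = 13
  64 - 61 = 3
  74 - 64 = 10


Delta encoded: [12, 4, 32, 13, 3, 10]


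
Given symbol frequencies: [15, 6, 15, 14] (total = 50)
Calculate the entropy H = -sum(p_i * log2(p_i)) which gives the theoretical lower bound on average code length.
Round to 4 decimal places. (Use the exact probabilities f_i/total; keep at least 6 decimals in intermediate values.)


Per-symbol terms -p_i * log2(p_i) with p_i = f_i/50:
  p = 15/50 = 0.300000: log2(p) = -1.736966, -p*log2(p) = 0.521090
  p = 6/50 = 0.120000: log2(p) = -3.058894, -p*log2(p) = 0.367067
  p = 15/50 = 0.300000: log2(p) = -1.736966, -p*log2(p) = 0.521090
  p = 14/50 = 0.280000: log2(p) = -1.836501, -p*log2(p) = 0.514220
H = 0.521090 + 0.367067 + 0.521090 + 0.514220 = 1.923467

H = 1.9235 bits/symbol


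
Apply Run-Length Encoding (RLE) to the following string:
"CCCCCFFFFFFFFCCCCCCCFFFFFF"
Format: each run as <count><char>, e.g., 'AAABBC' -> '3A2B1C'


Scanning runs left to right:
  i=0: run of 'C' x 5 -> '5C'
  i=5: run of 'F' x 8 -> '8F'
  i=13: run of 'C' x 7 -> '7C'
  i=20: run of 'F' x 6 -> '6F'

RLE = 5C8F7C6F


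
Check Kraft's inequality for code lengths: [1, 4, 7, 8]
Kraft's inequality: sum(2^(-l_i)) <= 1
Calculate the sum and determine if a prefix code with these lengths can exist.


Sum = 2^(-1) + 2^(-4) + 2^(-7) + 2^(-8)
    = 0.5 + 0.0625 + 0.0078125 + 0.00390625
    = 147/256 = 0.57421875
Since 0.57421875 <= 1, Kraft's inequality IS satisfied.
A prefix code with these lengths CAN exist.

Kraft sum = 0.57421875. Satisfied.


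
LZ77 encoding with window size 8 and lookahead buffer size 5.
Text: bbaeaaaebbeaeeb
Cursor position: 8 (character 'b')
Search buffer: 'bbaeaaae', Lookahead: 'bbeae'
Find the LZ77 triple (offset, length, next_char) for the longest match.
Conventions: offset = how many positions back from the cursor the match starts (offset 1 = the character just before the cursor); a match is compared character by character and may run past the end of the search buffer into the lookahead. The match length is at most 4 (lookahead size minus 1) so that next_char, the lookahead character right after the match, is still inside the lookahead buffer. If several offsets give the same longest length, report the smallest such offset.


Try each offset into the search buffer:
  offset=1 (pos 7, char 'e'): match length 0
  offset=2 (pos 6, char 'a'): match length 0
  offset=3 (pos 5, char 'a'): match length 0
  offset=4 (pos 4, char 'a'): match length 0
  offset=5 (pos 3, char 'e'): match length 0
  offset=6 (pos 2, char 'a'): match length 0
  offset=7 (pos 1, char 'b'): match length 1
  offset=8 (pos 0, char 'b'): match length 2
Longest match has length 2 at offset 8.
next_char = character at position 8 + 2 = 10 -> 'e'

Best match: offset=8, length=2 (matching 'bb' starting at position 0)
LZ77 triple: (8, 2, 'e')


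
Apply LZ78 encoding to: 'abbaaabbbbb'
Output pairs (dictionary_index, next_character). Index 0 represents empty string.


LZ78 encoding steps:
Dictionary: {0: ''}
Step 1: w='' (idx 0), next='a' -> output (0, 'a'), add 'a' as idx 1
Step 2: w='' (idx 0), next='b' -> output (0, 'b'), add 'b' as idx 2
Step 3: w='b' (idx 2), next='a' -> output (2, 'a'), add 'ba' as idx 3
Step 4: w='a' (idx 1), next='a' -> output (1, 'a'), add 'aa' as idx 4
Step 5: w='b' (idx 2), next='b' -> output (2, 'b'), add 'bb' as idx 5
Step 6: w='bb' (idx 5), next='b' -> output (5, 'b'), add 'bbb' as idx 6


Encoded: [(0, 'a'), (0, 'b'), (2, 'a'), (1, 'a'), (2, 'b'), (5, 'b')]


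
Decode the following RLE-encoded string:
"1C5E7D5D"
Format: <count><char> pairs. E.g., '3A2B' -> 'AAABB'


Expanding each <count><char> pair:
  1C -> 'C'
  5E -> 'EEEEE'
  7D -> 'DDDDDDD'
  5D -> 'DDDDD'

Decoded = CEEEEEDDDDDDDDDDDD


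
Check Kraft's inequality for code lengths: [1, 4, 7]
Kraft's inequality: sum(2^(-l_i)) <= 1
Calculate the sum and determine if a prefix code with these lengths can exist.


Sum = 2^(-1) + 2^(-4) + 2^(-7)
    = 0.5 + 0.0625 + 0.0078125
    = 73/128 = 0.5703125
Since 0.5703125 <= 1, Kraft's inequality IS satisfied.
A prefix code with these lengths CAN exist.

Kraft sum = 0.5703125. Satisfied.


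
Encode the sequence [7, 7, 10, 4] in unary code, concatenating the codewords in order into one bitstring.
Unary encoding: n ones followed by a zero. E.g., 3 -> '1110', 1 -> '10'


Encode each number as n ones followed by a terminating 0:
  7 -> 11111110 (8 bits)
  7 -> 11111110 (8 bits)
  10 -> 11111111110 (11 bits)
  4 -> 11110 (5 bits)
Total length = 8 + 8 + 11 + 5 = 32 bits.

Unary([7, 7, 10, 4]) = 11111110111111101111111111011110 (32 bits)


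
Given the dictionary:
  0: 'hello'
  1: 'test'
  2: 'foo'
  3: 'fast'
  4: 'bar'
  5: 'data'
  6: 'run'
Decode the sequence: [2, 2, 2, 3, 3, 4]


Look up each index in the dictionary:
  2 -> 'foo'
  2 -> 'foo'
  2 -> 'foo'
  3 -> 'fast'
  3 -> 'fast'
  4 -> 'bar'

Decoded: "foo foo foo fast fast bar"


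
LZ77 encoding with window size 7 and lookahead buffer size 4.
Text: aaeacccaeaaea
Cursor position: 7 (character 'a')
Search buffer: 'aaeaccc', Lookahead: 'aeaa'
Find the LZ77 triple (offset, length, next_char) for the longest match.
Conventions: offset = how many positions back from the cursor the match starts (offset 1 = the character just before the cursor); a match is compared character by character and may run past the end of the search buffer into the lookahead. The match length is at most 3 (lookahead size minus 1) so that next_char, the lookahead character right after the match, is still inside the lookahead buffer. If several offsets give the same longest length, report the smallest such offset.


Try each offset into the search buffer:
  offset=1 (pos 6, char 'c'): match length 0
  offset=2 (pos 5, char 'c'): match length 0
  offset=3 (pos 4, char 'c'): match length 0
  offset=4 (pos 3, char 'a'): match length 1
  offset=5 (pos 2, char 'e'): match length 0
  offset=6 (pos 1, char 'a'): match length 3
  offset=7 (pos 0, char 'a'): match length 1
Longest match has length 3 at offset 6.
next_char = character at position 7 + 3 = 10 -> 'a'

Best match: offset=6, length=3 (matching 'aea' starting at position 1)
LZ77 triple: (6, 3, 'a')


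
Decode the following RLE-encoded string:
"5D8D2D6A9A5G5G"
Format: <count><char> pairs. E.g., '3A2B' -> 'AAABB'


Expanding each <count><char> pair:
  5D -> 'DDDDD'
  8D -> 'DDDDDDDD'
  2D -> 'DD'
  6A -> 'AAAAAA'
  9A -> 'AAAAAAAAA'
  5G -> 'GGGGG'
  5G -> 'GGGGG'

Decoded = DDDDDDDDDDDDDDDAAAAAAAAAAAAAAAGGGGGGGGGG


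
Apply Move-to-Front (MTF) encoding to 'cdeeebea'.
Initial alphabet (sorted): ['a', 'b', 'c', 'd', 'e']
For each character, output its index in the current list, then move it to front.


MTF encoding:
'c': index 2 in ['a', 'b', 'c', 'd', 'e'] -> ['c', 'a', 'b', 'd', 'e']
'd': index 3 in ['c', 'a', 'b', 'd', 'e'] -> ['d', 'c', 'a', 'b', 'e']
'e': index 4 in ['d', 'c', 'a', 'b', 'e'] -> ['e', 'd', 'c', 'a', 'b']
'e': index 0 in ['e', 'd', 'c', 'a', 'b'] -> ['e', 'd', 'c', 'a', 'b']
'e': index 0 in ['e', 'd', 'c', 'a', 'b'] -> ['e', 'd', 'c', 'a', 'b']
'b': index 4 in ['e', 'd', 'c', 'a', 'b'] -> ['b', 'e', 'd', 'c', 'a']
'e': index 1 in ['b', 'e', 'd', 'c', 'a'] -> ['e', 'b', 'd', 'c', 'a']
'a': index 4 in ['e', 'b', 'd', 'c', 'a'] -> ['a', 'e', 'b', 'd', 'c']


Output: [2, 3, 4, 0, 0, 4, 1, 4]


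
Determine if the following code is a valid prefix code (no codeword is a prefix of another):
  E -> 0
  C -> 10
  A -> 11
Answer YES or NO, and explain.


Checking each pair (does one codeword prefix another?):
  E='0' vs C='10': no prefix
  E='0' vs A='11': no prefix
  C='10' vs E='0': no prefix
  C='10' vs A='11': no prefix
  A='11' vs E='0': no prefix
  A='11' vs C='10': no prefix
No violation found over all pairs.

YES -- this is a valid prefix code. No codeword is a prefix of any other codeword.


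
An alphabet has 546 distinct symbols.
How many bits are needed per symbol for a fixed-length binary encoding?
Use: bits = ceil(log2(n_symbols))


log2(546) = 9.0928
Bracket: 2^9 = 512 < 546 <= 2^10 = 1024
So ceil(log2(546)) = 10

bits = ceil(log2(546)) = ceil(9.0928) = 10 bits


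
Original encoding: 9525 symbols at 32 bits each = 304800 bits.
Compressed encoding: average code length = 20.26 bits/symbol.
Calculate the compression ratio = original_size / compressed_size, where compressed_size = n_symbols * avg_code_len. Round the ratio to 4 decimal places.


original_size = n_symbols * orig_bits = 9525 * 32 = 304800 bits
compressed_size = n_symbols * avg_code_len = 9525 * 20.26 = 192976.5 bits
ratio = original_size / compressed_size = 304800 / 192976.5 = 1.5795

Compression ratio = 1.5795


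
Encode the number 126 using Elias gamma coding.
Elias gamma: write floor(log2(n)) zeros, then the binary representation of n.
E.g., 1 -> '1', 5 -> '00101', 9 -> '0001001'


num_bits = floor(log2(126)) + 1 = 7
leading_zeros = num_bits - 1 = 6
binary(126) = 1111110

Elias gamma(126) = '000000' + '1111110' = 0000001111110 (13 bits)


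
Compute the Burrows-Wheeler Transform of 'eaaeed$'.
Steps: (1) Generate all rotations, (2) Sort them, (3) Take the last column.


Rotations (sorted):
  0: $eaaeed -> last char: d
  1: aaeed$e -> last char: e
  2: aeed$ea -> last char: a
  3: d$eaaee -> last char: e
  4: eaaeed$ -> last char: $
  5: ed$eaae -> last char: e
  6: eed$eaa -> last char: a


BWT = deae$ea


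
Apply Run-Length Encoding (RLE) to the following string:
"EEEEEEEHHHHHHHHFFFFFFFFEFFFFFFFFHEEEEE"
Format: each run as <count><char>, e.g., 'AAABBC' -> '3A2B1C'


Scanning runs left to right:
  i=0: run of 'E' x 7 -> '7E'
  i=7: run of 'H' x 8 -> '8H'
  i=15: run of 'F' x 8 -> '8F'
  i=23: run of 'E' x 1 -> '1E'
  i=24: run of 'F' x 8 -> '8F'
  i=32: run of 'H' x 1 -> '1H'
  i=33: run of 'E' x 5 -> '5E'

RLE = 7E8H8F1E8F1H5E


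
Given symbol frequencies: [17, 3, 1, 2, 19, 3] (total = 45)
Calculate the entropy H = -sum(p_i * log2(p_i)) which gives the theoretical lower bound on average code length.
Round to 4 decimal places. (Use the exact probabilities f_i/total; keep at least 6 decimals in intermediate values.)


Per-symbol terms -p_i * log2(p_i) with p_i = f_i/45:
  p = 17/45 = 0.377778: log2(p) = -1.404390, -p*log2(p) = 0.530547
  p = 3/45 = 0.066667: log2(p) = -3.906891, -p*log2(p) = 0.260459
  p = 1/45 = 0.022222: log2(p) = -5.491853, -p*log2(p) = 0.122041
  p = 2/45 = 0.044444: log2(p) = -4.491853, -p*log2(p) = 0.199638
  p = 19/45 = 0.422222: log2(p) = -1.243926, -p*log2(p) = 0.525213
  p = 3/45 = 0.066667: log2(p) = -3.906891, -p*log2(p) = 0.260459
H = 0.530547 + 0.260459 + 0.122041 + 0.199638 + 0.525213 + 0.260459 = 1.898357

H = 1.8984 bits/symbol


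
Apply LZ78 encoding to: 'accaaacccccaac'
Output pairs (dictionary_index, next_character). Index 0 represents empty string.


LZ78 encoding steps:
Dictionary: {0: ''}
Step 1: w='' (idx 0), next='a' -> output (0, 'a'), add 'a' as idx 1
Step 2: w='' (idx 0), next='c' -> output (0, 'c'), add 'c' as idx 2
Step 3: w='c' (idx 2), next='a' -> output (2, 'a'), add 'ca' as idx 3
Step 4: w='a' (idx 1), next='a' -> output (1, 'a'), add 'aa' as idx 4
Step 5: w='c' (idx 2), next='c' -> output (2, 'c'), add 'cc' as idx 5
Step 6: w='cc' (idx 5), next='c' -> output (5, 'c'), add 'ccc' as idx 6
Step 7: w='aa' (idx 4), next='c' -> output (4, 'c'), add 'aac' as idx 7


Encoded: [(0, 'a'), (0, 'c'), (2, 'a'), (1, 'a'), (2, 'c'), (5, 'c'), (4, 'c')]


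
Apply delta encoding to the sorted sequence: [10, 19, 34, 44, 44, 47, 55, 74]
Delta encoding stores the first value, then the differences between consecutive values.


First value: 10
Deltas:
  19 - 10 = 9
  34 - 19 = 15
  44 - 34 = 10
  44 - 44 = 0
  47 - 44 = 3
  55 - 47 = 8
  74 - 55 = 19


Delta encoded: [10, 9, 15, 10, 0, 3, 8, 19]


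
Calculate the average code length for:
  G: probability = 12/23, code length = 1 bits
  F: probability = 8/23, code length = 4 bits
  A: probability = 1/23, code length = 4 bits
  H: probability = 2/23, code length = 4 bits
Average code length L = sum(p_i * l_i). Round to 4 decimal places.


Weighted contributions p_i * l_i:
  G: (12/23) * 1 = 12/23
  F: (8/23) * 4 = 32/23
  A: (1/23) * 4 = 4/23
  H: (2/23) * 4 = 8/23
Sum = (12 + 32 + 4 + 8)/23 = 56/23

L = 56/23 = 2.4348 bits/symbol


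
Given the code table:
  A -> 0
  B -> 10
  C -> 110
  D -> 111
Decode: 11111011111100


Decoding:
111 -> D
110 -> C
111 -> D
111 -> D
0 -> A
0 -> A


Result: DCDDAA


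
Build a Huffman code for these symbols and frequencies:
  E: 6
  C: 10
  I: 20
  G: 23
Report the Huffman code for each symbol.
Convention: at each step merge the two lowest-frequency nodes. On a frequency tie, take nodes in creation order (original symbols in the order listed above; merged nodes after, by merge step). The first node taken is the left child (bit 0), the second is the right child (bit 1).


Huffman tree construction:
Step 1: Merge E(6) + C(10) = 16
Step 2: Merge (E+C)(16) + I(20) = 36
Step 3: Merge G(23) + ((E+C)+I)(36) = 59
Read each symbol's code off the tree from the root (left child = 0, right child = 1).

Codes:
  E: 100 (length 3)
  C: 101 (length 3)
  I: 11 (length 2)
  G: 0 (length 1)
Average code length: 111/59 = 1.8814 bits/symbol


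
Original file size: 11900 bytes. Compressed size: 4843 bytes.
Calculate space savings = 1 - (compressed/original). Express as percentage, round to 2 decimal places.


ratio = compressed/original = 4843/11900 = 0.406975
savings = 1 - ratio = 1 - 0.406975 = 0.593025
as a percentage: 0.593025 * 100 = 59.3%

Space savings = 1 - 4843/11900 = 59.3%


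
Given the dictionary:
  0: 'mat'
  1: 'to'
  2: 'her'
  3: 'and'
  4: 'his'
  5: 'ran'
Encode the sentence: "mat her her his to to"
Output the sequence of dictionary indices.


Look up each word in the dictionary:
  'mat' -> 0
  'her' -> 2
  'her' -> 2
  'his' -> 4
  'to' -> 1
  'to' -> 1

Encoded: [0, 2, 2, 4, 1, 1]


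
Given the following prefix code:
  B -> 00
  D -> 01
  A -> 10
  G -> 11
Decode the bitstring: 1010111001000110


Decoding step by step:
Bits 10 -> A
Bits 10 -> A
Bits 11 -> G
Bits 10 -> A
Bits 01 -> D
Bits 00 -> B
Bits 01 -> D
Bits 10 -> A


Decoded message: AAGADBDA


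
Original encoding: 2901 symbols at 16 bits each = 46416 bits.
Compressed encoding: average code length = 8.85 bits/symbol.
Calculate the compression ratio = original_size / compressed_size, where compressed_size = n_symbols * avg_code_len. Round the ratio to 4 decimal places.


original_size = n_symbols * orig_bits = 2901 * 16 = 46416 bits
compressed_size = n_symbols * avg_code_len = 2901 * 8.85 = 25673.85 bits
ratio = original_size / compressed_size = 46416 / 25673.85 = 1.8079

Compression ratio = 1.8079


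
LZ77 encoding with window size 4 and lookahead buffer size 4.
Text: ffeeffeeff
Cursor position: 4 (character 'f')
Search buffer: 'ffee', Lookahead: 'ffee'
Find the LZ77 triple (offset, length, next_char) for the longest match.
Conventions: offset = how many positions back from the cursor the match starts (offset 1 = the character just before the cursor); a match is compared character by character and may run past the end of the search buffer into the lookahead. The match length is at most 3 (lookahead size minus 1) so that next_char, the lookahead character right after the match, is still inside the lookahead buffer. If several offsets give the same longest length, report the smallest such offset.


Try each offset into the search buffer:
  offset=1 (pos 3, char 'e'): match length 0
  offset=2 (pos 2, char 'e'): match length 0
  offset=3 (pos 1, char 'f'): match length 1
  offset=4 (pos 0, char 'f'): match length 3
Longest match has length 3 at offset 4.
next_char = character at position 4 + 3 = 7 -> 'e'

Best match: offset=4, length=3 (matching 'ffe' starting at position 0)
LZ77 triple: (4, 3, 'e')


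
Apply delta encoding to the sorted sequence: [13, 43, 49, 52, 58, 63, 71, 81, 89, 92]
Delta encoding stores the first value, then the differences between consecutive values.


First value: 13
Deltas:
  43 - 13 = 30
  49 - 43 = 6
  52 - 49 = 3
  58 - 52 = 6
  63 - 58 = 5
  71 - 63 = 8
  81 - 71 = 10
  89 - 81 = 8
  92 - 89 = 3


Delta encoded: [13, 30, 6, 3, 6, 5, 8, 10, 8, 3]


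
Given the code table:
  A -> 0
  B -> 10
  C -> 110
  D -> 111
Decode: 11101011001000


Decoding:
111 -> D
0 -> A
10 -> B
110 -> C
0 -> A
10 -> B
0 -> A
0 -> A


Result: DABCABAA


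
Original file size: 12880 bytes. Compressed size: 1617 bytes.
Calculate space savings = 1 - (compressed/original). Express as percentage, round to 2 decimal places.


ratio = compressed/original = 1617/12880 = 0.125543
savings = 1 - ratio = 1 - 0.125543 = 0.874457
as a percentage: 0.874457 * 100 = 87.45%

Space savings = 1 - 1617/12880 = 87.45%


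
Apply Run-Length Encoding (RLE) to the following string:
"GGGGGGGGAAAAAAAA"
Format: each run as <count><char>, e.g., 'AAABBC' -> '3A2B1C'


Scanning runs left to right:
  i=0: run of 'G' x 8 -> '8G'
  i=8: run of 'A' x 8 -> '8A'

RLE = 8G8A


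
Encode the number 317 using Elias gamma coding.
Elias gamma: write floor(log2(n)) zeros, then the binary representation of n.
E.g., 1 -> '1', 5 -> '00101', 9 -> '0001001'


num_bits = floor(log2(317)) + 1 = 9
leading_zeros = num_bits - 1 = 8
binary(317) = 100111101

Elias gamma(317) = '00000000' + '100111101' = 00000000100111101 (17 bits)


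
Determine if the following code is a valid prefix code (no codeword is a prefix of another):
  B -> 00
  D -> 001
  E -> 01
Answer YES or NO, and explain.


Checking each pair (does one codeword prefix another?):
  B='00' vs D='001': prefix -- VIOLATION

NO -- this is NOT a valid prefix code. B (00) is a prefix of D (001).


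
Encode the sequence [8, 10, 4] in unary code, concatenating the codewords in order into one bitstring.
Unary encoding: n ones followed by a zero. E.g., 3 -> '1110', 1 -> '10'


Encode each number as n ones followed by a terminating 0:
  8 -> 111111110 (9 bits)
  10 -> 11111111110 (11 bits)
  4 -> 11110 (5 bits)
Total length = 9 + 11 + 5 = 25 bits.

Unary([8, 10, 4]) = 1111111101111111111011110 (25 bits)


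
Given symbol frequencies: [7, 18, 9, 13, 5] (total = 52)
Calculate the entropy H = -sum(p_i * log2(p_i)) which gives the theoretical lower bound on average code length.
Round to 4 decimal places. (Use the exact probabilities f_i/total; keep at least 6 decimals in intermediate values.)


Per-symbol terms -p_i * log2(p_i) with p_i = f_i/52:
  p = 7/52 = 0.134615: log2(p) = -2.893085, -p*log2(p) = 0.389454
  p = 18/52 = 0.346154: log2(p) = -1.530515, -p*log2(p) = 0.529794
  p = 9/52 = 0.173077: log2(p) = -2.530515, -p*log2(p) = 0.437974
  p = 13/52 = 0.250000: log2(p) = -2.000000, -p*log2(p) = 0.500000
  p = 5/52 = 0.096154: log2(p) = -3.378512, -p*log2(p) = 0.324857
H = 0.389454 + 0.529794 + 0.437974 + 0.500000 + 0.324857 = 2.182079

H = 2.1821 bits/symbol


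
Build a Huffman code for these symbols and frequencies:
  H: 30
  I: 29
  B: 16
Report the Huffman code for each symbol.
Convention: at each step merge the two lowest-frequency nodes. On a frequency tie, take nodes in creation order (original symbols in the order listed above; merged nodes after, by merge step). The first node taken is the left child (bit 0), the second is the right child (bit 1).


Huffman tree construction:
Step 1: Merge B(16) + I(29) = 45
Step 2: Merge H(30) + (B+I)(45) = 75
Read each symbol's code off the tree from the root (left child = 0, right child = 1).

Codes:
  H: 0 (length 1)
  I: 11 (length 2)
  B: 10 (length 2)
Average code length: 120/75 = 1.6000 bits/symbol


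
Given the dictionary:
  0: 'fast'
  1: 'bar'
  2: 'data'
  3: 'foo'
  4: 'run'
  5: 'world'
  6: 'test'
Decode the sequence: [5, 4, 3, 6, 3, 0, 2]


Look up each index in the dictionary:
  5 -> 'world'
  4 -> 'run'
  3 -> 'foo'
  6 -> 'test'
  3 -> 'foo'
  0 -> 'fast'
  2 -> 'data'

Decoded: "world run foo test foo fast data"


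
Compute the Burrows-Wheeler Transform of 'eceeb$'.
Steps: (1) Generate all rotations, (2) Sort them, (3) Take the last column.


Rotations (sorted):
  0: $eceeb -> last char: b
  1: b$ecee -> last char: e
  2: ceeb$e -> last char: e
  3: eb$ece -> last char: e
  4: eceeb$ -> last char: $
  5: eeb$ec -> last char: c


BWT = beee$c


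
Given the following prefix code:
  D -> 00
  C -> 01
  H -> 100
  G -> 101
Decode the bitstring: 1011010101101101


Decoding step by step:
Bits 101 -> G
Bits 101 -> G
Bits 01 -> C
Bits 01 -> C
Bits 101 -> G
Bits 101 -> G


Decoded message: GGCCGG


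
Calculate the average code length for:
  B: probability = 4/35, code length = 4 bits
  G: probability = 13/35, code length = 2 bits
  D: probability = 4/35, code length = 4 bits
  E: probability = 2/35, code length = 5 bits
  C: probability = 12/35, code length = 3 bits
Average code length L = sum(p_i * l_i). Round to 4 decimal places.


Weighted contributions p_i * l_i:
  B: (4/35) * 4 = 16/35
  G: (13/35) * 2 = 26/35
  D: (4/35) * 4 = 16/35
  E: (2/35) * 5 = 10/35
  C: (12/35) * 3 = 36/35
Sum = (16 + 26 + 16 + 10 + 36)/35 = 104/35

L = 104/35 = 2.9714 bits/symbol


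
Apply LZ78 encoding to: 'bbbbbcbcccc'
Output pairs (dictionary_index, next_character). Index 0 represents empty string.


LZ78 encoding steps:
Dictionary: {0: ''}
Step 1: w='' (idx 0), next='b' -> output (0, 'b'), add 'b' as idx 1
Step 2: w='b' (idx 1), next='b' -> output (1, 'b'), add 'bb' as idx 2
Step 3: w='bb' (idx 2), next='c' -> output (2, 'c'), add 'bbc' as idx 3
Step 4: w='b' (idx 1), next='c' -> output (1, 'c'), add 'bc' as idx 4
Step 5: w='' (idx 0), next='c' -> output (0, 'c'), add 'c' as idx 5
Step 6: w='c' (idx 5), next='c' -> output (5, 'c'), add 'cc' as idx 6


Encoded: [(0, 'b'), (1, 'b'), (2, 'c'), (1, 'c'), (0, 'c'), (5, 'c')]


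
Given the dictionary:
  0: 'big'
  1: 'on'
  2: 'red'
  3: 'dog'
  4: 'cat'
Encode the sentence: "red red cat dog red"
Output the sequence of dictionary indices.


Look up each word in the dictionary:
  'red' -> 2
  'red' -> 2
  'cat' -> 4
  'dog' -> 3
  'red' -> 2

Encoded: [2, 2, 4, 3, 2]


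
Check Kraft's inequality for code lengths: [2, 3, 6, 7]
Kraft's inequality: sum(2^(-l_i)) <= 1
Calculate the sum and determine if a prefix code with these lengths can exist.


Sum = 2^(-2) + 2^(-3) + 2^(-6) + 2^(-7)
    = 0.25 + 0.125 + 0.015625 + 0.0078125
    = 51/128 = 0.3984375
Since 0.3984375 <= 1, Kraft's inequality IS satisfied.
A prefix code with these lengths CAN exist.

Kraft sum = 0.3984375. Satisfied.


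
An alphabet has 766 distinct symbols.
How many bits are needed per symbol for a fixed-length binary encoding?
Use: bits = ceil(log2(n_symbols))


log2(766) = 9.5812
Bracket: 2^9 = 512 < 766 <= 2^10 = 1024
So ceil(log2(766)) = 10

bits = ceil(log2(766)) = ceil(9.5812) = 10 bits


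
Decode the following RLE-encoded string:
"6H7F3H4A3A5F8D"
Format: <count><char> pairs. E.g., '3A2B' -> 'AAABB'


Expanding each <count><char> pair:
  6H -> 'HHHHHH'
  7F -> 'FFFFFFF'
  3H -> 'HHH'
  4A -> 'AAAA'
  3A -> 'AAA'
  5F -> 'FFFFF'
  8D -> 'DDDDDDDD'

Decoded = HHHHHHFFFFFFFHHHAAAAAAAFFFFFDDDDDDDD


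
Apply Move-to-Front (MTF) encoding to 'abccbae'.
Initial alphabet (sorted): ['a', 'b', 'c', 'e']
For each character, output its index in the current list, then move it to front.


MTF encoding:
'a': index 0 in ['a', 'b', 'c', 'e'] -> ['a', 'b', 'c', 'e']
'b': index 1 in ['a', 'b', 'c', 'e'] -> ['b', 'a', 'c', 'e']
'c': index 2 in ['b', 'a', 'c', 'e'] -> ['c', 'b', 'a', 'e']
'c': index 0 in ['c', 'b', 'a', 'e'] -> ['c', 'b', 'a', 'e']
'b': index 1 in ['c', 'b', 'a', 'e'] -> ['b', 'c', 'a', 'e']
'a': index 2 in ['b', 'c', 'a', 'e'] -> ['a', 'b', 'c', 'e']
'e': index 3 in ['a', 'b', 'c', 'e'] -> ['e', 'a', 'b', 'c']


Output: [0, 1, 2, 0, 1, 2, 3]


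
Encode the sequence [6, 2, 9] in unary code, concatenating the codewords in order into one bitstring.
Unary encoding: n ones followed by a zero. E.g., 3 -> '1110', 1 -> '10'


Encode each number as n ones followed by a terminating 0:
  6 -> 1111110 (7 bits)
  2 -> 110 (3 bits)
  9 -> 1111111110 (10 bits)
Total length = 7 + 3 + 10 = 20 bits.

Unary([6, 2, 9]) = 11111101101111111110 (20 bits)
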